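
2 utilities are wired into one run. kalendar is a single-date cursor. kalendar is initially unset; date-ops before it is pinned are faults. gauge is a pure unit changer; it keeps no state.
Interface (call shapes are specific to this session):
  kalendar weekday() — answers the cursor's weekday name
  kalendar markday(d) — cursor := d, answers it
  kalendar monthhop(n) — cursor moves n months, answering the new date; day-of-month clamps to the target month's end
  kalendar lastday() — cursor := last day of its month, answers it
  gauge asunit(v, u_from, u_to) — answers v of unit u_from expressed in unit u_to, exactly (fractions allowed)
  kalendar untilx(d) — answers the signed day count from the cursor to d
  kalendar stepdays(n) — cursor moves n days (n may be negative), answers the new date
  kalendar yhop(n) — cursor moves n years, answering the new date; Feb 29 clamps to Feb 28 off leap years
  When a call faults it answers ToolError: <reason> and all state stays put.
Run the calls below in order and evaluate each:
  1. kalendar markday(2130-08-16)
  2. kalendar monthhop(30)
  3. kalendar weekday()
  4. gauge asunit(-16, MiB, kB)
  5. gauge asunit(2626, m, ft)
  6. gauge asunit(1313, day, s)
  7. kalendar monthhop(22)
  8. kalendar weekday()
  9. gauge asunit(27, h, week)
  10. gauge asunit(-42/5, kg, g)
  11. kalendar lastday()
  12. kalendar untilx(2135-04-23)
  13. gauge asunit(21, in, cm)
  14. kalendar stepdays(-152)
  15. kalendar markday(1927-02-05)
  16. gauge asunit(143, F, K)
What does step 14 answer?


Act: kalendar markday[d=2130-08-16]
Obs: 2130-08-16
Act: kalendar monthhop[n=30]
Obs: 2133-02-16
Act: kalendar weekday[]
Obs: Monday
Act: gauge asunit[v=-16; u_from=MiB; u_to=kB]
Obs: -2097152/125
Act: gauge asunit[v=2626; u_from=m; u_to=ft]
Obs: 3282500/381
Act: gauge asunit[v=1313; u_from=day; u_to=s]
Obs: 113443200
Act: kalendar monthhop[n=22]
Obs: 2134-12-16
Act: kalendar weekday[]
Obs: Thursday
Act: gauge asunit[v=27; u_from=h; u_to=week]
Obs: 9/56
Act: gauge asunit[v=-42/5; u_from=kg; u_to=g]
Obs: -8400
Act: kalendar lastday[]
Obs: 2134-12-31
Act: kalendar untilx[d=2135-04-23]
Obs: 113
Act: gauge asunit[v=21; u_from=in; u_to=cm]
Obs: 2667/50
Act: kalendar stepdays[n=-152]
Obs: 2134-08-01
Act: kalendar markday[d=1927-02-05]
Obs: 1927-02-05
Act: gauge asunit[v=143; u_from=F; u_to=K]
Obs: 20089/60

Answer: 2134-08-01


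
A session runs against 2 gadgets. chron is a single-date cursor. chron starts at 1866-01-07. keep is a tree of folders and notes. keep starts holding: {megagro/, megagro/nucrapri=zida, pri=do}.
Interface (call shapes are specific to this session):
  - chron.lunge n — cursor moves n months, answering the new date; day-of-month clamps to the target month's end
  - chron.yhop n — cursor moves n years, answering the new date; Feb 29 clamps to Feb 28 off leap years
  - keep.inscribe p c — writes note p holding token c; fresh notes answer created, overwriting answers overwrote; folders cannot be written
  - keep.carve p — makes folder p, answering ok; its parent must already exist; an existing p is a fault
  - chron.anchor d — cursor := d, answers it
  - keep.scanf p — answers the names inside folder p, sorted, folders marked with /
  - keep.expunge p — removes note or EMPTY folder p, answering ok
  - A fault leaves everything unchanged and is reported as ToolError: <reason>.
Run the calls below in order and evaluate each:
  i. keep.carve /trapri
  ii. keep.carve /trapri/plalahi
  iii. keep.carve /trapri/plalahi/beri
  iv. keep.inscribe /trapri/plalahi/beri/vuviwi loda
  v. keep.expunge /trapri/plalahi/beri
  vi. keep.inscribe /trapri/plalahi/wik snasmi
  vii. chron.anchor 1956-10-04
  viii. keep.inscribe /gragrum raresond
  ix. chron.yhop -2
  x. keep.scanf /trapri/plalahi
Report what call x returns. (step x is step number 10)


Answer: [beri/, wik]

Derivation:
! 1. carve(p='/trapri') : ok
! 2. carve(p='/trapri/plalahi') : ok
! 3. carve(p='/trapri/plalahi/beri') : ok
! 4. inscribe(p='/trapri/plalahi/beri/vuviwi', c='loda') : created
! 5. expunge(p='/trapri/plalahi/beri') : ToolError: not empty
! 6. inscribe(p='/trapri/plalahi/wik', c='snasmi') : created
! 7. anchor(d='1956-10-04') : 1956-10-04
! 8. inscribe(p='/gragrum', c='raresond') : created
! 9. yhop(n='-2') : 1954-10-04
! 10. scanf(p='/trapri/plalahi') : [beri/, wik]


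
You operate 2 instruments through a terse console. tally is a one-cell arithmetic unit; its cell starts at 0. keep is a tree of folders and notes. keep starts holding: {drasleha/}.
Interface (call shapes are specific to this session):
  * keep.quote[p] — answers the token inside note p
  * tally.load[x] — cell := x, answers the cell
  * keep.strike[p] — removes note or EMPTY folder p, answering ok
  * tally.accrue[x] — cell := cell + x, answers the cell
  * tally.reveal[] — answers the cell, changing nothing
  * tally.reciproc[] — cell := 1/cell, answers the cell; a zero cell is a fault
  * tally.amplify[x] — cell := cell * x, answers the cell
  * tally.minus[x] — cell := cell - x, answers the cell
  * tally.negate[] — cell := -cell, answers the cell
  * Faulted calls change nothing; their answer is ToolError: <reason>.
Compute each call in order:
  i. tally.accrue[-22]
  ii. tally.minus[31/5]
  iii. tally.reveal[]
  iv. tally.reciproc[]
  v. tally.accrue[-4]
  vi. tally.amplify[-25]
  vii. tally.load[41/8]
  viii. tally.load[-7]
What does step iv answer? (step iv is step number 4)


Answer: -5/141

Derivation:
~$ tally.accrue x=-22
:: -22
~$ tally.minus x=31/5
:: -141/5
~$ tally.reveal
:: -141/5
~$ tally.reciproc
:: -5/141
~$ tally.accrue x=-4
:: -569/141
~$ tally.amplify x=-25
:: 14225/141
~$ tally.load x=41/8
:: 41/8
~$ tally.load x=-7
:: -7


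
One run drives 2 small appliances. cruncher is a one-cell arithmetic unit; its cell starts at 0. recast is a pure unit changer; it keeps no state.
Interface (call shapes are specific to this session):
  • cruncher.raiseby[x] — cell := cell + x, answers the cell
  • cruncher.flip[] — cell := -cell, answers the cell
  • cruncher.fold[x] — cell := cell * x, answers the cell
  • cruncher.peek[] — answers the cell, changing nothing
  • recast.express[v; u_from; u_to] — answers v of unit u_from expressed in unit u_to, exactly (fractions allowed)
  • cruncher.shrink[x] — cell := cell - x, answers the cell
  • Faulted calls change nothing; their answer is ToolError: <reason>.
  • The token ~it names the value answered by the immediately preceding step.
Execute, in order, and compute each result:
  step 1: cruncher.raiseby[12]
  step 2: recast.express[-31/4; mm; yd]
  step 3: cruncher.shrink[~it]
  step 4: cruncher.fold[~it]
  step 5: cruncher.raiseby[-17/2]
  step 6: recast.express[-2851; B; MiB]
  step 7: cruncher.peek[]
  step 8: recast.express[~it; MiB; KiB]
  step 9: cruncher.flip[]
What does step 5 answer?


Using raiseby passing x='12', yielding 12.
I run express passing v='-31/4', u_from='mm', u_to='yd', giving -155/18288.
I run shrink passing x='~it', → 219611/18288.
I invoke fold passing x='~it', and observe 48228991321/334450944.
I try raiseby passing x='-17/2', yielding 45386158297/334450944.
I try express passing v='-2851', u_from='B', u_to='MiB', and see -2851/1048576.
I try peek(), and observe 45386158297/334450944.
Using express passing v='~it', u_from='MiB', u_to='KiB': 181544633188/1306449.
I run flip, → -45386158297/334450944.

Answer: 45386158297/334450944


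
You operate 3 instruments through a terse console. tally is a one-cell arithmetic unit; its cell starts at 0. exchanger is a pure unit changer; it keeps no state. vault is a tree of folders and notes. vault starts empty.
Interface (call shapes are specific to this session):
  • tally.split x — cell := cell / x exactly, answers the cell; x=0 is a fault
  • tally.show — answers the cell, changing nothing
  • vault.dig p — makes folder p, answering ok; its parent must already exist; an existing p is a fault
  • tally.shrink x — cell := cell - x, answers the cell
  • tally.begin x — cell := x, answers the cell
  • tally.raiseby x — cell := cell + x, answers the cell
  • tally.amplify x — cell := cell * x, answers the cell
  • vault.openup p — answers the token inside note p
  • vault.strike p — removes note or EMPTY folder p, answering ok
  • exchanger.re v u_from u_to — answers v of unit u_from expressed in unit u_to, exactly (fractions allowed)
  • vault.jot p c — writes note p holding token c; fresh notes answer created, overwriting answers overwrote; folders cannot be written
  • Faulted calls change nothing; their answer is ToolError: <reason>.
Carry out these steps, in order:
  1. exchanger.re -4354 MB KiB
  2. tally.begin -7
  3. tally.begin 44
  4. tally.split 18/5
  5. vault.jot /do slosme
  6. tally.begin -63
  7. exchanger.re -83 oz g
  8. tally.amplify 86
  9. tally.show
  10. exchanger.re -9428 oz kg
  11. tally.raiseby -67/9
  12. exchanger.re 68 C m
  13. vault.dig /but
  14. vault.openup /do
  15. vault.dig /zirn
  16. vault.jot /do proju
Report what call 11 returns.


Step: re[v: -4354; u_from: MB; u_to: KiB]
Result: -34015625/8
Step: begin[x: -7]
Result: -7
Step: begin[x: 44]
Result: 44
Step: split[x: 18/5]
Result: 110/9
Step: jot[p: /do; c: slosme]
Result: created
Step: begin[x: -63]
Result: -63
Step: re[v: -83; u_from: oz; u_to: g]
Result: -3764816671/1600000
Step: amplify[x: 86]
Result: -5418
Step: show[]
Result: -5418
Step: re[v: -9428; u_from: oz; u_to: kg]
Result: -106911721609/400000000
Step: raiseby[x: -67/9]
Result: -48829/9
Step: re[v: 68; u_from: C; u_to: m]
Result: ToolError: incompatible units
Step: dig[p: /but]
Result: ok
Step: openup[p: /do]
Result: slosme
Step: dig[p: /zirn]
Result: ok
Step: jot[p: /do; c: proju]
Result: overwrote

Answer: -48829/9


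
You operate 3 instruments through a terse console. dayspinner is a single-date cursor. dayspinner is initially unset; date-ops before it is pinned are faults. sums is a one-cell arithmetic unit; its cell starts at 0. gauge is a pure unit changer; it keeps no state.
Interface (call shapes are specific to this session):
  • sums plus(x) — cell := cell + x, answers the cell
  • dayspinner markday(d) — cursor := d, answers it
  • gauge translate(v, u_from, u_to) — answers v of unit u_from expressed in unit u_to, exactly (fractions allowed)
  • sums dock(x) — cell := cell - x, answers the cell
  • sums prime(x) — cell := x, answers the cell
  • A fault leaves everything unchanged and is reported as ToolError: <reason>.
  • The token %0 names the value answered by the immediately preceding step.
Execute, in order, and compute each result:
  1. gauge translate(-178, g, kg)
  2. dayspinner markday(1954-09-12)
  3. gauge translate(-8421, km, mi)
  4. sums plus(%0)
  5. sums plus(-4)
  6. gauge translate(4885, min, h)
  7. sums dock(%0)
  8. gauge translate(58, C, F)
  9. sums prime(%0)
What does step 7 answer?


Answer: -89150675/16764

Derivation:
→ gauge translate(v=-178, u_from=g, u_to=kg)
← -89/500
→ dayspinner markday(d=1954-09-12)
← 1954-09-12
→ gauge translate(v=-8421, u_from=km, u_to=mi)
← -43859375/8382
→ sums plus(x=%0)
← -43859375/8382
→ sums plus(x=-4)
← -43892903/8382
→ gauge translate(v=4885, u_from=min, u_to=h)
← 977/12
→ sums dock(x=%0)
← -89150675/16764
→ gauge translate(v=58, u_from=C, u_to=F)
← 682/5
→ sums prime(x=%0)
← 682/5


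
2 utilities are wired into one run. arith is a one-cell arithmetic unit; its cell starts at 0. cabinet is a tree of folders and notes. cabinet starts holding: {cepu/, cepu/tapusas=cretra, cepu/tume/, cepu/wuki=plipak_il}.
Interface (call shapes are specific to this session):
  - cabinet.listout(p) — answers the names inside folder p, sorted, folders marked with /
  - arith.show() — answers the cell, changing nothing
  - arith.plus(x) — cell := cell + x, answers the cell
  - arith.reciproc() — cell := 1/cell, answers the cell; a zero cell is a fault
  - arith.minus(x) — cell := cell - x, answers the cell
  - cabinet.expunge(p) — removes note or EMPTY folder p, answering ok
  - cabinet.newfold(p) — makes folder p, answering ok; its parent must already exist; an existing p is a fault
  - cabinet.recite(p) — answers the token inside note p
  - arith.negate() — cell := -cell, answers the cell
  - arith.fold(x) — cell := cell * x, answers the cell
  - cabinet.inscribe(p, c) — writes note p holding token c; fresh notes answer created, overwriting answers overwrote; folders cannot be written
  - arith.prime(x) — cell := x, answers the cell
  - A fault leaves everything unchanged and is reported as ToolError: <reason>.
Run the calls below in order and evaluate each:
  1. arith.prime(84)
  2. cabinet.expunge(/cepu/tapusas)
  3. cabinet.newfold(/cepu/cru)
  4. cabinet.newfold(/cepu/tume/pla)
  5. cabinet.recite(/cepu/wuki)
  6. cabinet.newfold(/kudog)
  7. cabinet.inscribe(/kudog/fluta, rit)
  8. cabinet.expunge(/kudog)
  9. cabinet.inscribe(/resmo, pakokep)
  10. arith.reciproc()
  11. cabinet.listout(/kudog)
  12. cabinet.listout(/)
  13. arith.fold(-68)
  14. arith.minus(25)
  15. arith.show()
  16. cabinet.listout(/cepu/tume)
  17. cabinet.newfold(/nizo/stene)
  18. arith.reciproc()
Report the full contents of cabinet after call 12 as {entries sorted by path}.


Answer: {cepu/, cepu/cru/, cepu/tume/, cepu/tume/pla/, cepu/wuki=plipak_il, kudog/, kudog/fluta=rit, resmo=pakokep}

Derivation:
-> arith.prime(x: 84)
<- 84
-> cabinet.expunge(p: /cepu/tapusas)
<- ok
-> cabinet.newfold(p: /cepu/cru)
<- ok
-> cabinet.newfold(p: /cepu/tume/pla)
<- ok
-> cabinet.recite(p: /cepu/wuki)
<- plipak_il
-> cabinet.newfold(p: /kudog)
<- ok
-> cabinet.inscribe(p: /kudog/fluta, c: rit)
<- created
-> cabinet.expunge(p: /kudog)
<- ToolError: not empty
-> cabinet.inscribe(p: /resmo, c: pakokep)
<- created
-> arith.reciproc()
<- 1/84
-> cabinet.listout(p: /kudog)
<- [fluta]
-> cabinet.listout(p: /)
<- [cepu/, kudog/, resmo]
-> arith.fold(x: -68)
<- -17/21
-> arith.minus(x: 25)
<- -542/21
-> arith.show()
<- -542/21
-> cabinet.listout(p: /cepu/tume)
<- [pla/]
-> cabinet.newfold(p: /nizo/stene)
<- ToolError: no parent
-> arith.reciproc()
<- -21/542


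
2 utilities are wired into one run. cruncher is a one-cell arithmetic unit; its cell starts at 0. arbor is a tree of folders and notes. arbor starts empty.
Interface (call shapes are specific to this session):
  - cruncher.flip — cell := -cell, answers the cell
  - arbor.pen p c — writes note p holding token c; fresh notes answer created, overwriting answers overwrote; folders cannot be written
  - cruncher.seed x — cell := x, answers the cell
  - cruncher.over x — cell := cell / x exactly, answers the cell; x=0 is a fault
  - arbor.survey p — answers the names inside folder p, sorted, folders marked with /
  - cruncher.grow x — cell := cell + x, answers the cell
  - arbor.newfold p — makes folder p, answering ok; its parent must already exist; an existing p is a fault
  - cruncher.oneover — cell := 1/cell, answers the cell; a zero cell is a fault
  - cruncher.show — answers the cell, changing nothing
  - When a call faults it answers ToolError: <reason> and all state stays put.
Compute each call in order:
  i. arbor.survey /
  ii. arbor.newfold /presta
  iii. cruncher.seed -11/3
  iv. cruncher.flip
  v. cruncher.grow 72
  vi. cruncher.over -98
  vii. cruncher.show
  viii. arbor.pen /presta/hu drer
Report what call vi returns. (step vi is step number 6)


Answer: -227/294

Derivation:
% arbor.survey(p: /) => []
% arbor.newfold(p: /presta) => ok
% cruncher.seed(x: -11/3) => -11/3
% cruncher.flip() => 11/3
% cruncher.grow(x: 72) => 227/3
% cruncher.over(x: -98) => -227/294
% cruncher.show() => -227/294
% arbor.pen(p: /presta/hu, c: drer) => created


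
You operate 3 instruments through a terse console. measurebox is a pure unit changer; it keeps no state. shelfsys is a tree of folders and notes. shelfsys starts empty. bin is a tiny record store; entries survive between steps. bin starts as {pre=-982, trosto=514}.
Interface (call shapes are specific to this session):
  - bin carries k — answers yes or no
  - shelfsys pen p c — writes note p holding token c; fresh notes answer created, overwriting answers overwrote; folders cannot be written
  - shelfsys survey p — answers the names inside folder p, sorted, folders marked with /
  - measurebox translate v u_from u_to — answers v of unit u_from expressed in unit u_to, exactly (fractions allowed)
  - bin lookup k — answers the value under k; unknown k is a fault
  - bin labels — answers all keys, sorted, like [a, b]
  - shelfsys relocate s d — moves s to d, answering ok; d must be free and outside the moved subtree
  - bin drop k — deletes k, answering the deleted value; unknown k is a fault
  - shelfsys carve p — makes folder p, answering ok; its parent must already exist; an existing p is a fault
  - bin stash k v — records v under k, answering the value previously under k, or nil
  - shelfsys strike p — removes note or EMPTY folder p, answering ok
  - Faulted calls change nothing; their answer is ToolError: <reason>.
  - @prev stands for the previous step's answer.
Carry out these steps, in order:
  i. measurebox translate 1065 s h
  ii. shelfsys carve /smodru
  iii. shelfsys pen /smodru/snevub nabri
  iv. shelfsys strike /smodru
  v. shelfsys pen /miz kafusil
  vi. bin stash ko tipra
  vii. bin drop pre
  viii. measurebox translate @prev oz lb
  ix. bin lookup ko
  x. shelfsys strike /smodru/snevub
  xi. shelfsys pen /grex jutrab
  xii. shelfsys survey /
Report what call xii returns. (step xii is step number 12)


~$ measurebox translate v='1065' u_from='s' u_to='h'
= 71/240
~$ shelfsys carve p='/smodru'
= ok
~$ shelfsys pen p='/smodru/snevub' c='nabri'
= created
~$ shelfsys strike p='/smodru'
= ToolError: not empty
~$ shelfsys pen p='/miz' c='kafusil'
= created
~$ bin stash k='ko' v='tipra'
= nil
~$ bin drop k='pre'
= -982
~$ measurebox translate v='@prev' u_from='oz' u_to='lb'
= -491/8
~$ bin lookup k='ko'
= tipra
~$ shelfsys strike p='/smodru/snevub'
= ok
~$ shelfsys pen p='/grex' c='jutrab'
= created
~$ shelfsys survey p='/'
= [grex, miz, smodru/]

Answer: [grex, miz, smodru/]


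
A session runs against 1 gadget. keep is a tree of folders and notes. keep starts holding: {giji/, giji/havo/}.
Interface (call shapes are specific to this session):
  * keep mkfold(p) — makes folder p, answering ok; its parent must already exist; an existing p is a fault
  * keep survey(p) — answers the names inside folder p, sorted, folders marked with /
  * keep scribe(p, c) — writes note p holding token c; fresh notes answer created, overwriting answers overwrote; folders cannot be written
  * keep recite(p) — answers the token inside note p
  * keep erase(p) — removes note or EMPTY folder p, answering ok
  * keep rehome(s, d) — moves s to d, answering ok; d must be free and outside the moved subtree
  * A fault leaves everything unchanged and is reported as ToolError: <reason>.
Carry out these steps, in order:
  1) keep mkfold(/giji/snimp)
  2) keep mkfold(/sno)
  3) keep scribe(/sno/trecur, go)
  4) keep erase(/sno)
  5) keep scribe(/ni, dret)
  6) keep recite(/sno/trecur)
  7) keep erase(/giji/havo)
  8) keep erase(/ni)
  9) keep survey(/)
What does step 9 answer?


Answer: [giji/, sno/]

Derivation:
> keep mkfold p→/giji/snimp
= ok
> keep mkfold p→/sno
= ok
> keep scribe p→/sno/trecur c→go
= created
> keep erase p→/sno
= ToolError: not empty
> keep scribe p→/ni c→dret
= created
> keep recite p→/sno/trecur
= go
> keep erase p→/giji/havo
= ok
> keep erase p→/ni
= ok
> keep survey p→/
= [giji/, sno/]


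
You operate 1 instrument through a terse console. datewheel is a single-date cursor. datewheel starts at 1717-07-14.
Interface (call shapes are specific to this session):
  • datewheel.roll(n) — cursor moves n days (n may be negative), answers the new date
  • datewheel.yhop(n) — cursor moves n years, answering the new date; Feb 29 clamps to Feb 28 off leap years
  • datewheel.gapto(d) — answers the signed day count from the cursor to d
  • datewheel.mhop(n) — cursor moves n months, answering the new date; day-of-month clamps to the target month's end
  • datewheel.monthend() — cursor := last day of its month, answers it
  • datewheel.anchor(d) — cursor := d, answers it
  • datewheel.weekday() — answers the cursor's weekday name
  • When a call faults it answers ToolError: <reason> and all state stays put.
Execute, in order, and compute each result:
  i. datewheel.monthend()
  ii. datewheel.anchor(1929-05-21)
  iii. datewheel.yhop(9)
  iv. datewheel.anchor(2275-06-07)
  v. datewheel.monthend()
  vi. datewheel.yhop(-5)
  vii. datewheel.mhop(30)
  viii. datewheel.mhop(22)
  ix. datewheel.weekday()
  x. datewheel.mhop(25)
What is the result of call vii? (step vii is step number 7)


Answer: 2272-12-30

Derivation:
% 1. datewheel.monthend() ~> 1717-07-31
% 2. datewheel.anchor(1929-05-21) ~> 1929-05-21
% 3. datewheel.yhop(9) ~> 1938-05-21
% 4. datewheel.anchor(2275-06-07) ~> 2275-06-07
% 5. datewheel.monthend() ~> 2275-06-30
% 6. datewheel.yhop(-5) ~> 2270-06-30
% 7. datewheel.mhop(30) ~> 2272-12-30
% 8. datewheel.mhop(22) ~> 2274-10-30
% 9. datewheel.weekday() ~> Friday
% 10. datewheel.mhop(25) ~> 2276-11-30


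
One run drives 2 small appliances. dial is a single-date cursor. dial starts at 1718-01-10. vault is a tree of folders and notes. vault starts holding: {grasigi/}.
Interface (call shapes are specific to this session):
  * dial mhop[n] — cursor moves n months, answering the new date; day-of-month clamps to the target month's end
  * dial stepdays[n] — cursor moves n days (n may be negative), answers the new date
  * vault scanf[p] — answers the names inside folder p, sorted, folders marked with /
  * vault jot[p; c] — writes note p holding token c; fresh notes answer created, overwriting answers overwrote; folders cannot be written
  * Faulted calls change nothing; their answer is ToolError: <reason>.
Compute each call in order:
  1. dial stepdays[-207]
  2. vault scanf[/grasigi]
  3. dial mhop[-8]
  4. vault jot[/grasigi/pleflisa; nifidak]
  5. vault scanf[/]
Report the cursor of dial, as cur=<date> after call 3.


Answer: cur=1716-10-17

Derivation:
> dial stepdays n: -207
  1717-06-17
> vault scanf p: /grasigi
  []
> dial mhop n: -8
  1716-10-17
> vault jot p: /grasigi/pleflisa c: nifidak
  created
> vault scanf p: /
  [grasigi/]


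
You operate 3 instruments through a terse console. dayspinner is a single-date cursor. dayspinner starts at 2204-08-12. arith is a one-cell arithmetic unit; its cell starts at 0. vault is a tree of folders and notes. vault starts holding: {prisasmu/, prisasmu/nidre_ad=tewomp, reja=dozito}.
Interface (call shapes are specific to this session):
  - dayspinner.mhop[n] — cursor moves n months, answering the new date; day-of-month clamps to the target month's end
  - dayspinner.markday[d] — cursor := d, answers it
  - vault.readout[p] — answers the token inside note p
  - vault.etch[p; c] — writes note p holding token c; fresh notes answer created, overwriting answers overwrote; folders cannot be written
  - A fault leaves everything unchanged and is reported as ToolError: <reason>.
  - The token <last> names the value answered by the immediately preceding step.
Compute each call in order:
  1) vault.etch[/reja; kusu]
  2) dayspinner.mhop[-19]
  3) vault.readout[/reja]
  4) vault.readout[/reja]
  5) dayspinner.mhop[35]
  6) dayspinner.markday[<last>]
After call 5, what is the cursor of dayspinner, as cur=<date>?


·→ vault.etch(p='/reja', c='kusu')
·← overwrote
·→ dayspinner.mhop(n='-19')
·← 2203-01-12
·→ vault.readout(p='/reja')
·← kusu
·→ vault.readout(p='/reja')
·← kusu
·→ dayspinner.mhop(n='35')
·← 2205-12-12
·→ dayspinner.markday(d='<last>')
·← 2205-12-12

Answer: cur=2205-12-12


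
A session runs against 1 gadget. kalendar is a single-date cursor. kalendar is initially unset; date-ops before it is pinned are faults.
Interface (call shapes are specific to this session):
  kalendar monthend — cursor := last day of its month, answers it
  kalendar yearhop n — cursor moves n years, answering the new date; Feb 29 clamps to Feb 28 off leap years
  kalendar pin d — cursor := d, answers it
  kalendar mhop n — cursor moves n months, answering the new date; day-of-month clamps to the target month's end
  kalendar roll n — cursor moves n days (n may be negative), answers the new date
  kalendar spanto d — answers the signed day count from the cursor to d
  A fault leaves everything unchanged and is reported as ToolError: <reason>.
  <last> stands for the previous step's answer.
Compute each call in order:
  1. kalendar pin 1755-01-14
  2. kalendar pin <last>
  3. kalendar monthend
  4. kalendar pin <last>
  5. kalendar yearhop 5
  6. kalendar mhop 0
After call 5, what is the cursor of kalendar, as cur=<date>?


Answer: cur=1760-01-31

Derivation:
Do: kalendar pin[d: 1755-01-14]
See: 1755-01-14
Do: kalendar pin[d: <last>]
See: 1755-01-14
Do: kalendar monthend[]
See: 1755-01-31
Do: kalendar pin[d: <last>]
See: 1755-01-31
Do: kalendar yearhop[n: 5]
See: 1760-01-31
Do: kalendar mhop[n: 0]
See: 1760-01-31


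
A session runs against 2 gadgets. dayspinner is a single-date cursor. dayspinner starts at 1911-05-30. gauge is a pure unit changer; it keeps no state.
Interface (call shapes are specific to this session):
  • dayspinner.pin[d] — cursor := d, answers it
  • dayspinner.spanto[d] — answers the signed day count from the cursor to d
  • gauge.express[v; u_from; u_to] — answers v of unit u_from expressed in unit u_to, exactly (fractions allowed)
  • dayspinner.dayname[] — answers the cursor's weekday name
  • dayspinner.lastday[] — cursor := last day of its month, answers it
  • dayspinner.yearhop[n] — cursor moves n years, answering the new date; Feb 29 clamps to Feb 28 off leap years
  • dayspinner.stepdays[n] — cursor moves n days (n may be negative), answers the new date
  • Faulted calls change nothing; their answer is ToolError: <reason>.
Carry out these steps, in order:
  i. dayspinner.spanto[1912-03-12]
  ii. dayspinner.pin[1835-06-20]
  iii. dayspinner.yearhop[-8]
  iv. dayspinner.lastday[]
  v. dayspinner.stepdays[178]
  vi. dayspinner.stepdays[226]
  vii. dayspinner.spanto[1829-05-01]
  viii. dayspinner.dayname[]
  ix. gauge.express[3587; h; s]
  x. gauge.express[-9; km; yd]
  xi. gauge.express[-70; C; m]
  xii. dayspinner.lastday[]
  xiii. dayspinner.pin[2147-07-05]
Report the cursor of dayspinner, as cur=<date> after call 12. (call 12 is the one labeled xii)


Answer: cur=1828-08-31

Derivation:
! 1. dayspinner.spanto(d='1912-03-12') : 287
! 2. dayspinner.pin(d='1835-06-20') : 1835-06-20
! 3. dayspinner.yearhop(n='-8') : 1827-06-20
! 4. dayspinner.lastday() : 1827-06-30
! 5. dayspinner.stepdays(n='178') : 1827-12-25
! 6. dayspinner.stepdays(n='226') : 1828-08-07
! 7. dayspinner.spanto(d='1829-05-01') : 267
! 8. dayspinner.dayname() : Thursday
! 9. gauge.express(v='3587', u_from='h', u_to='s') : 12913200
! 10. gauge.express(v='-9', u_from='km', u_to='yd') : -1250000/127
! 11. gauge.express(v='-70', u_from='C', u_to='m') : ToolError: incompatible units
! 12. dayspinner.lastday() : 1828-08-31
! 13. dayspinner.pin(d='2147-07-05') : 2147-07-05


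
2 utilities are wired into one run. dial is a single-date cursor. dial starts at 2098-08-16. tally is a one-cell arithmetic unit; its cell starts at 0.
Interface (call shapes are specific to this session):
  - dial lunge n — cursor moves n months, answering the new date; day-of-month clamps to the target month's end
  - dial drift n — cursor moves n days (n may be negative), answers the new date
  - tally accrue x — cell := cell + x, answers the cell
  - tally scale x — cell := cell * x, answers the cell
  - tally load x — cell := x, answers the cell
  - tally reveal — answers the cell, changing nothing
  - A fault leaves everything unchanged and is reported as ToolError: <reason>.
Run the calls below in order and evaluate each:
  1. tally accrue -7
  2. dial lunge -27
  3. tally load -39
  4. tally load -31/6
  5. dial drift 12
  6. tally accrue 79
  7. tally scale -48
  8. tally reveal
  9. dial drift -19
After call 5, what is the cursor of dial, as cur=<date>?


Act: tally accrue[x='-7']
Obs: -7
Act: dial lunge[n='-27']
Obs: 2096-05-16
Act: tally load[x='-39']
Obs: -39
Act: tally load[x='-31/6']
Obs: -31/6
Act: dial drift[n='12']
Obs: 2096-05-28
Act: tally accrue[x='79']
Obs: 443/6
Act: tally scale[x='-48']
Obs: -3544
Act: tally reveal[]
Obs: -3544
Act: dial drift[n='-19']
Obs: 2096-05-09

Answer: cur=2096-05-28


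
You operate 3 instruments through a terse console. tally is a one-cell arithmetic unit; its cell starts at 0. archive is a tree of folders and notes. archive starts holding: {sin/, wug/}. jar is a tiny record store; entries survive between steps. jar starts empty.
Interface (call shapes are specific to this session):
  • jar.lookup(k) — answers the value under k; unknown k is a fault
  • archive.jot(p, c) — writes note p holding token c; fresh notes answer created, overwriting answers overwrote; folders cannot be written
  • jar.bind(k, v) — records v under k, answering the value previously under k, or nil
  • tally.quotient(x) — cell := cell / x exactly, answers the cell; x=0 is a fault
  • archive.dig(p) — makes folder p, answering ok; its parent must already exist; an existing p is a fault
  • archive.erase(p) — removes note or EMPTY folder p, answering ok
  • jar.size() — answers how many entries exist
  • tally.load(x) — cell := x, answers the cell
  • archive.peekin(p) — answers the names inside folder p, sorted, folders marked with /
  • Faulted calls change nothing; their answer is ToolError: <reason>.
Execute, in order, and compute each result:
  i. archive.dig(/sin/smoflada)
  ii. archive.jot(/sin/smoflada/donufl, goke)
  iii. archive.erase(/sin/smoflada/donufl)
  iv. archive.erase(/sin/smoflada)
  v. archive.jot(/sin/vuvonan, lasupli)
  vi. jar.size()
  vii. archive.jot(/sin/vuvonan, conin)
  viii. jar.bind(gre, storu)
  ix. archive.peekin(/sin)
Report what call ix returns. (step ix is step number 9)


Answer: [vuvonan]

Derivation:
// 1. archive.dig(p=/sin/smoflada) => ok
// 2. archive.jot(p=/sin/smoflada/donufl, c=goke) => created
// 3. archive.erase(p=/sin/smoflada/donufl) => ok
// 4. archive.erase(p=/sin/smoflada) => ok
// 5. archive.jot(p=/sin/vuvonan, c=lasupli) => created
// 6. jar.size() => 0
// 7. archive.jot(p=/sin/vuvonan, c=conin) => overwrote
// 8. jar.bind(k=gre, v=storu) => nil
// 9. archive.peekin(p=/sin) => [vuvonan]


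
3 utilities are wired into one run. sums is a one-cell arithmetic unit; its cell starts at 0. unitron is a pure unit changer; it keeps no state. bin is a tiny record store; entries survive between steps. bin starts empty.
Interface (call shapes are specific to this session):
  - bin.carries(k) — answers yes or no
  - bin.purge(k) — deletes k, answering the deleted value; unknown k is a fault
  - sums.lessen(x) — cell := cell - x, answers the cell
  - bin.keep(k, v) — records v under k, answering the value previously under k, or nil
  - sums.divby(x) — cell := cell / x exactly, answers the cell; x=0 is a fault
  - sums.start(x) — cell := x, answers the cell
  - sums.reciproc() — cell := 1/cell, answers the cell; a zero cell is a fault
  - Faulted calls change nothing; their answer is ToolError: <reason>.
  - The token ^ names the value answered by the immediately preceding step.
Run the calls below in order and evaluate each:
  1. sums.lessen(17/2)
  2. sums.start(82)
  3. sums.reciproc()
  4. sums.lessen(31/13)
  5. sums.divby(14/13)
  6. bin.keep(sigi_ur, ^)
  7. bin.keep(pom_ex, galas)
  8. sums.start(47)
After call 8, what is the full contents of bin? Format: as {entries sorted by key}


Invoking sums.lessen on x=17/2, and see -17/2.
I use sums.start on x=82, — result: 82.
Then sums.reciproc(): 1/82.
Next I call sums.lessen on x=31/13, and see -2529/1066.
Calling sums.divby on x=14/13, and see -2529/1148.
Then bin.keep on k=sigi_ur, v=^, yielding nil.
Calling bin.keep on k=pom_ex, v=galas, — result: nil.
Now I run sums.start on x=47, and get 47.

Answer: {pom_ex=galas, sigi_ur=-2529/1148}


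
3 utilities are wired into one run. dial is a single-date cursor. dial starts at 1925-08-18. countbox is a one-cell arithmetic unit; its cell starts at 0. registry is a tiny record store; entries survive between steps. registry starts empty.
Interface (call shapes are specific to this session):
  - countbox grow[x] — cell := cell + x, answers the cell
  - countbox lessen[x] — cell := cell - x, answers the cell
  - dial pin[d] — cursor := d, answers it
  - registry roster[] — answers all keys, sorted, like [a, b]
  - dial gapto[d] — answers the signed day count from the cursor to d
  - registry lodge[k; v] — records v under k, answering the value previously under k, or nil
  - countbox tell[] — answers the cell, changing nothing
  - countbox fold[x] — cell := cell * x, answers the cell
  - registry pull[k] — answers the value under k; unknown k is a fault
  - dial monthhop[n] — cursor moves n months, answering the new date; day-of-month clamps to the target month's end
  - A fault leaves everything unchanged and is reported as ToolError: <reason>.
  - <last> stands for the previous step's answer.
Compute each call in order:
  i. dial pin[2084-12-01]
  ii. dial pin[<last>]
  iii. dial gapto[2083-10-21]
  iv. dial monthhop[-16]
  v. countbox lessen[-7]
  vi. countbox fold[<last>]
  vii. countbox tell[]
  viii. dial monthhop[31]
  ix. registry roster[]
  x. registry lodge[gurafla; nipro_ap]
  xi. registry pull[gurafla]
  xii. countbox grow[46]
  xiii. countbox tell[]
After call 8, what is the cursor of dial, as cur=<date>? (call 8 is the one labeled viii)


Invoking dial pin passing d: 2084-12-01, giving 2084-12-01.
Then dial pin passing d: <last>, and get 2084-12-01.
I call dial gapto passing d: 2083-10-21, yielding -407.
Using dial monthhop passing n: -16, which returns 2083-08-01.
I invoke countbox lessen passing x: -7, and see 7.
I invoke countbox fold passing x: <last>: 49.
I run countbox tell, yielding 49.
Using dial monthhop passing n: 31, and get 2086-03-01.
I use registry roster, → [].
I try registry lodge passing k: gurafla, v: nipro_ap, and observe nil.
I try registry pull passing k: gurafla, giving nipro_ap.
Calling countbox grow passing x: 46, and observe 95.
Using countbox tell(), yielding 95.

Answer: cur=2086-03-01


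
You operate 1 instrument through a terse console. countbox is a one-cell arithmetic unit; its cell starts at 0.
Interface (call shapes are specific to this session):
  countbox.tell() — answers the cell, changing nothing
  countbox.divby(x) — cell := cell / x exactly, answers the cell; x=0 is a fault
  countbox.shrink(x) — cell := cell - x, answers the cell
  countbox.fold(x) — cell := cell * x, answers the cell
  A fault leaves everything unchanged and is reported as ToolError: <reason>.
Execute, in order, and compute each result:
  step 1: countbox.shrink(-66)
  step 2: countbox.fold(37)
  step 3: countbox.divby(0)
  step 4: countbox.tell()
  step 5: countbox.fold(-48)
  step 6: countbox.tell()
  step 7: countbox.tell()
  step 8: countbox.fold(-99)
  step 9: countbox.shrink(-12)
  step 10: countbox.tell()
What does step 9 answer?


Answer: 11604396

Derivation:
Now I run countbox.shrink with x='-66', and observe 66.
I run countbox.fold with x='37', which returns 2442.
Calling countbox.divby with x='0', which returns ToolError: division by zero.
Calling countbox.tell: 2442.
Calling countbox.fold with x='-48', and see -117216.
Then countbox.tell, and observe -117216.
I call countbox.tell, — result: -117216.
I invoke countbox.fold with x='-99', which returns 11604384.
Invoking countbox.shrink with x='-12': 11604396.
Then countbox.tell: 11604396.


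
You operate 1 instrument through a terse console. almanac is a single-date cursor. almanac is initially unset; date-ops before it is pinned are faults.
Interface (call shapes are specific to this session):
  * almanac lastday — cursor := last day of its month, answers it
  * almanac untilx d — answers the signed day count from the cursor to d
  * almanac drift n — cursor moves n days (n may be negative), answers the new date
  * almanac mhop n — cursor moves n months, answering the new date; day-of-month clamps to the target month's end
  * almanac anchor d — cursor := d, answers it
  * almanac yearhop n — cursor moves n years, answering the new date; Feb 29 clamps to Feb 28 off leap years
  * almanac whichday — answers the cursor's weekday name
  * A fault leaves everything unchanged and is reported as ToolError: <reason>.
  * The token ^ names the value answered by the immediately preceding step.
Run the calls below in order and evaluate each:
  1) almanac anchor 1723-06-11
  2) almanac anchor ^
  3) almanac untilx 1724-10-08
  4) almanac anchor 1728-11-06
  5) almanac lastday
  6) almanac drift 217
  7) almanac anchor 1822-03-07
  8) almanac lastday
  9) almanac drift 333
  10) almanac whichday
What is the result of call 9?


Answer: 1823-02-27

Derivation:
;; almanac anchor(d: 1723-06-11) => 1723-06-11
;; almanac anchor(d: ^) => 1723-06-11
;; almanac untilx(d: 1724-10-08) => 485
;; almanac anchor(d: 1728-11-06) => 1728-11-06
;; almanac lastday() => 1728-11-30
;; almanac drift(n: 217) => 1729-07-05
;; almanac anchor(d: 1822-03-07) => 1822-03-07
;; almanac lastday() => 1822-03-31
;; almanac drift(n: 333) => 1823-02-27
;; almanac whichday() => Thursday


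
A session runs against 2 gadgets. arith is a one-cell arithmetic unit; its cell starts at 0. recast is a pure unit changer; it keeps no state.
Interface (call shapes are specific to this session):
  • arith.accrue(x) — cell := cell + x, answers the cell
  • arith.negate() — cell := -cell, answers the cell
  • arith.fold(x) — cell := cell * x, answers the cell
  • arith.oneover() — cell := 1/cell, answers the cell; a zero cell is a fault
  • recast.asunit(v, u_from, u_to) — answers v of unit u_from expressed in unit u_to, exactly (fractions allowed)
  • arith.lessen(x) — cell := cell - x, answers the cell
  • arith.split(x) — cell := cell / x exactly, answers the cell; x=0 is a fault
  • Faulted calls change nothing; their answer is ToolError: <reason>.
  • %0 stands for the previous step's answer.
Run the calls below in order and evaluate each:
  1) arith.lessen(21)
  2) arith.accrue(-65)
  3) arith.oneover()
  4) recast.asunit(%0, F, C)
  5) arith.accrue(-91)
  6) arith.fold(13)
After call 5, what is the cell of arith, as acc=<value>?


Answer: acc=-7827/86

Derivation:
Next I call arith.lessen(x→21), and observe -21.
Then arith.accrue(x→-65), and observe -86.
Now I run arith.oneover, and see -1/86.
Then recast.asunit(v→%0, u_from→F, u_to→C), yielding -13765/774.
Next I call arith.accrue(x→-91), yielding -7827/86.
Using arith.fold(x→13), giving -101751/86.


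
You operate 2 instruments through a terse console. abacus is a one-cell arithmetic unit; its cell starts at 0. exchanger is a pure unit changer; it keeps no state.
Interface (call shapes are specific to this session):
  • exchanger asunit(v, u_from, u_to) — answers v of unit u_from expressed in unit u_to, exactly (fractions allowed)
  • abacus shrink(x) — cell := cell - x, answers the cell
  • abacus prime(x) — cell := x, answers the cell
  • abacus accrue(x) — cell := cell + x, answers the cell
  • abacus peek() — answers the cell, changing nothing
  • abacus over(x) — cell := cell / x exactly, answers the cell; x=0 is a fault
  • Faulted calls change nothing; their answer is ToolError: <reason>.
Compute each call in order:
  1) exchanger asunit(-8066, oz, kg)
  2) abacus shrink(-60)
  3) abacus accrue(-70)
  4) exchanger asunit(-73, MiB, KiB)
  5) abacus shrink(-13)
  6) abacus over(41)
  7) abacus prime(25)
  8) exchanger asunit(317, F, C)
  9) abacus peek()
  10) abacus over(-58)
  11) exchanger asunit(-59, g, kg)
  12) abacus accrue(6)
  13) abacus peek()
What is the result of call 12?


Answer: 323/58

Derivation:
==> exchanger asunit(v=-8066, u_from=oz, u_to=kg)
<== -182933802821/800000000
==> abacus shrink(x=-60)
<== 60
==> abacus accrue(x=-70)
<== -10
==> exchanger asunit(v=-73, u_from=MiB, u_to=KiB)
<== -74752
==> abacus shrink(x=-13)
<== 3
==> abacus over(x=41)
<== 3/41
==> abacus prime(x=25)
<== 25
==> exchanger asunit(v=317, u_from=F, u_to=C)
<== 475/3
==> abacus peek()
<== 25
==> abacus over(x=-58)
<== -25/58
==> exchanger asunit(v=-59, u_from=g, u_to=kg)
<== -59/1000
==> abacus accrue(x=6)
<== 323/58
==> abacus peek()
<== 323/58
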